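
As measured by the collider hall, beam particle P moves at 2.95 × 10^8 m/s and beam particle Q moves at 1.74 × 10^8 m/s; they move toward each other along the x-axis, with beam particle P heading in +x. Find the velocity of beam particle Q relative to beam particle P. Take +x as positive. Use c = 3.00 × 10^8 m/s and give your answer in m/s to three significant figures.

β_A = 0.983, β_B = -0.580 (dividing each by c = 3.00 × 10^8 m/s).
Transform to A's frame with the inverse velocity-addition law: u' = (u − v)/(1 − uv/c²), taking u = β_B and v = β_A.
u' = (-0.580 − 0.983) / (1 − (0.983)(-0.580)) = -1.5633/1.5703 = -0.9955.
u' = -0.9955 × 3.00 × 10^8 m/s.

-2.99 × 10^8 m/s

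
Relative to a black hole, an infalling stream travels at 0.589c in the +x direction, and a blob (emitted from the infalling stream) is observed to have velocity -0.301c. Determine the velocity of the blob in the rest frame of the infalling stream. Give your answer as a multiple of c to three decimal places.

-0.756c

Invert the composition law: u' = (u − v)/(1 − uv/c²).
u' = (-0.301 − 0.589) / (1 − (-0.301)(0.589)) = -0.8900/1.1773 = -0.7560.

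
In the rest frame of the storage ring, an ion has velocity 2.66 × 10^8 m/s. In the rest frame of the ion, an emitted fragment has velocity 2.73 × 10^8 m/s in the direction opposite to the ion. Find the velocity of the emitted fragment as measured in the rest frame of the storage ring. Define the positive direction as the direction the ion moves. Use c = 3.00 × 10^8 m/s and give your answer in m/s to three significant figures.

-3.62 × 10^7 m/s

In units of c (dividing by 3.00 × 10^8 m/s): v = 0.887, u' = -0.910.
u = (u' + v)/(1 + u'v/c²):
u = (-0.910 + 0.887) / (1 + (-0.910)·0.887) = -0.0233/0.1931 = -0.1208
Converting back: u = -0.1208 × 3.00 × 10^8 m/s.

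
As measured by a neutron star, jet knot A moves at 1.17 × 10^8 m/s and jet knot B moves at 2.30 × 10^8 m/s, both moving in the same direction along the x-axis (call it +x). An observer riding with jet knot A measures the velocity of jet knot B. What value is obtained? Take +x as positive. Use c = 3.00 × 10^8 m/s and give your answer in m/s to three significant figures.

β_A = 0.390, β_B = 0.767 (dividing each by c = 3.00 × 10^8 m/s).
Transform to A's frame with the inverse velocity-addition law: u' = (u − v)/(1 − uv/c²), taking u = β_B and v = β_A.
u' = (0.767 − 0.390) / (1 − (0.390)(0.767)) = 0.3767/0.7010 = 0.5373.
u' = 0.5373 × 3.00 × 10^8 m/s.

+1.61 × 10^8 m/s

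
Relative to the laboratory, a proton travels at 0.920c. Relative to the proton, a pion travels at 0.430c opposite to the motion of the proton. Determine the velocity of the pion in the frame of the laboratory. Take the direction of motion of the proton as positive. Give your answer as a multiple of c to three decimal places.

With v = 0.920 and u' = -0.430 (in units of c),
u = (u' + v)/(1 + u'v/c²):
u = (-0.430 + 0.920) / (1 + (-0.430)·0.920) = 0.4900/0.6044 = 0.8107

+0.811c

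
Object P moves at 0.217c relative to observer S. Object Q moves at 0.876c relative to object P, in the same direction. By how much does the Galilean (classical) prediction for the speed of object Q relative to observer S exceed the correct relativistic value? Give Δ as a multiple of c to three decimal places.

Δ = 0.175c

Galilean: u_cl = 0.876 + 0.217 = 1.0930.
Relativistic: u_rel = (0.876 + 0.217) / (1 + 0.876·0.217) = 1.0930/1.1901 = 0.9184.
Δ = 1.0930 − 0.9184 = 0.1746.
(The classical prediction exceeds c; the relativistic result does not.)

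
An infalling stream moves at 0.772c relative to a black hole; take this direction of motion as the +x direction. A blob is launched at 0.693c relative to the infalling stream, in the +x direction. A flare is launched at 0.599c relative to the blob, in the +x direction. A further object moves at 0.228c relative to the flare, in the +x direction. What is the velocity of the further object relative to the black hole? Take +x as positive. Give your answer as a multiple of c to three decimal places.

0.993c

Apply u = (u' + v)/(1 + u'v/c²) successively, working outward toward the black hole.
Start: velocity of the infalling stream relative to the black hole = 0.7720c.
Compose with the blob (u' = 0.693 in the infalling stream frame): u_1 = (0.693 + 0.772) / (1 + 0.693·0.772) = 1.4650/1.5350 = 0.9544.
Compose with the flare (u' = 0.599 in the blob frame): u_2 = (0.599 + 0.954) / (1 + 0.599·0.954) = 1.5534/1.5717 = 0.9884.
Compose with the further object (u' = 0.228 in the flare frame): u_3 = (0.228 + 0.988) / (1 + 0.228·0.988) = 1.2164/1.2253 = 0.9927.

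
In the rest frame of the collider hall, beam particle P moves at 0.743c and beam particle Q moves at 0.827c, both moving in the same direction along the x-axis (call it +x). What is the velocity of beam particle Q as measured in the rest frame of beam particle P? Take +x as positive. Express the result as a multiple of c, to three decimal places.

β_A = 0.743, β_B = 0.827.
Transform to A's frame with the inverse velocity-addition law: u' = (u − v)/(1 − uv/c²), taking u = β_B and v = β_A.
u' = (0.827 − 0.743) / (1 − (0.743)(0.827)) = 0.0840/0.3855 = 0.2179.

+0.218c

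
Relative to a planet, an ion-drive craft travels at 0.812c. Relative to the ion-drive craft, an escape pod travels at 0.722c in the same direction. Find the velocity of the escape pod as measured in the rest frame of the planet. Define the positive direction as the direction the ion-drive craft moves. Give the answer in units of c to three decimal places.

0.967c

With v = 0.812 and u' = 0.722 (in units of c),
u = (u' + v)/(1 + u'v/c²):
u = (0.722 + 0.812) / (1 + 0.722·0.812) = 1.5340/1.5863 = 0.9671
(Galilean addition would give +1.534c, exceeding c.)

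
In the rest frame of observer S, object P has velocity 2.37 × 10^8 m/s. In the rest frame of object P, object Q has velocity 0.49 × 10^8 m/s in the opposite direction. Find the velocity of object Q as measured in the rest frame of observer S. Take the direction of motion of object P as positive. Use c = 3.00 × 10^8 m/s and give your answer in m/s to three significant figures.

In units of c (dividing by 3.00 × 10^8 m/s): v = 0.790, u' = -0.163.
u = (u' + v)/(1 + u'v/c²):
u = (-0.163 + 0.790) / (1 + (-0.163)·0.790) = 0.6267/0.8710 = 0.7195
Converting back: u = 0.7195 × 3.00 × 10^8 m/s.

+2.16 × 10^8 m/s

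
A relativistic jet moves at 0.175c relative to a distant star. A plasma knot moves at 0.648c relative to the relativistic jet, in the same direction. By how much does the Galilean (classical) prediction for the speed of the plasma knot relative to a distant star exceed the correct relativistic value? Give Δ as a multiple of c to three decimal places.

Δ = 0.084c

Galilean: u_cl = 0.648 + 0.175 = 0.8230.
Relativistic: u_rel = (0.648 + 0.175) / (1 + 0.648·0.175) = 0.8230/1.1134 = 0.7392.
Δ = 0.8230 − 0.7392 = 0.0838.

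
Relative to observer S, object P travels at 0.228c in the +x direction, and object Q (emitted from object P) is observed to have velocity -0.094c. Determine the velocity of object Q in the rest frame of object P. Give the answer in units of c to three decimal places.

-0.315c

Invert the composition law: u' = (u − v)/(1 − uv/c²).
u' = (-0.094 − 0.228) / (1 − (-0.094)(0.228)) = -0.3220/1.0214 = -0.3152.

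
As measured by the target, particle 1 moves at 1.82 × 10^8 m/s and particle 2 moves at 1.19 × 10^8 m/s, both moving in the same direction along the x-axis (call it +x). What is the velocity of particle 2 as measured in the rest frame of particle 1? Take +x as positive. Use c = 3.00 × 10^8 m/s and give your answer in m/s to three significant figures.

-8.30 × 10^7 m/s

β_A = 0.607, β_B = 0.397 (dividing each by c = 3.00 × 10^8 m/s).
Transform to A's frame with the inverse velocity-addition law: u' = (u − v)/(1 − uv/c²), taking u = β_B and v = β_A.
u' = (0.397 − 0.607) / (1 − (0.607)(0.397)) = -0.2100/0.7594 = -0.2766.
u' = -0.2766 × 3.00 × 10^8 m/s.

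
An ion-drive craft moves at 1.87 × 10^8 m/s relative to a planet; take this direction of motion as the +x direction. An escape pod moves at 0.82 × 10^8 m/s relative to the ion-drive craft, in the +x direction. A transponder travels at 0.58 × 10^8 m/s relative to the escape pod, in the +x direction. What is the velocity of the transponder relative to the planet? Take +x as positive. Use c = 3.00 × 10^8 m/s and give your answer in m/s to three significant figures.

Apply u = (u' + v)/(1 + u'v/c²) successively, working outward toward the planet.
(Dividing each given speed by c = 3.00 × 10^8 m/s to work in units of c.)
Start: velocity of the ion-drive craft relative to the planet = 0.6233c.
Compose with the escape pod (u' = 0.273 in the ion-drive craft frame): u_1 = (0.273 + 0.623) / (1 + 0.273·0.623) = 0.8967/1.1704 = 0.7661.
Compose with the transponder (u' = 0.193 in the escape pod frame): u_2 = (0.193 + 0.766) / (1 + 0.193·0.766) = 0.9595/1.1481 = 0.8357.
So u = 0.8357 × 3.00 × 10^8 m/s.

2.51 × 10^8 m/s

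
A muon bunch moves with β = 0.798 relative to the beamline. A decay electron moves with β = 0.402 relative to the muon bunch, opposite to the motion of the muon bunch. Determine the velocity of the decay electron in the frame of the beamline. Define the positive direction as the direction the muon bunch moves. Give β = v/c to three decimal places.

With v = 0.798 and u' = -0.402 (in units of c),
u = (u' + v)/(1 + u'v/c²):
u = (-0.402 + 0.798) / (1 + (-0.402)·0.798) = 0.3960/0.6792 = 0.5830

β = +0.583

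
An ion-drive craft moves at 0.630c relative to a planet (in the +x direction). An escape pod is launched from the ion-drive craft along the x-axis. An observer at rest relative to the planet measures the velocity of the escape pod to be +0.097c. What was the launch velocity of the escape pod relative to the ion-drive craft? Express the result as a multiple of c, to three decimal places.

-0.568c

Invert the composition law: u' = (u − v)/(1 − uv/c²).
u' = (0.097 − 0.630) / (1 − (0.097)(0.630)) = -0.5330/0.9389 = -0.5677.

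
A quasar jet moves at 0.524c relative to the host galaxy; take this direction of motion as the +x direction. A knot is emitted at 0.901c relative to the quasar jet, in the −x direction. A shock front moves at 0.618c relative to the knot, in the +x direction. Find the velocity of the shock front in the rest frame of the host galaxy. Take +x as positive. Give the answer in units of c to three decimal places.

Apply u = (u' + v)/(1 + u'v/c²) successively, working outward toward the host galaxy.
Start: velocity of the quasar jet relative to the host galaxy = 0.5240c.
Compose with the knot (u' = -0.901 in the quasar jet frame): u_1 = (-0.901 + 0.524) / (1 + (-0.901)·0.524) = -0.3770/0.5279 = -0.7142.
Compose with the shock front (u' = 0.618 in the knot frame): u_2 = (0.618 + (-0.714)) / (1 + 0.618·(-0.714)) = -0.0962/0.5586 = -0.1722.

-0.172c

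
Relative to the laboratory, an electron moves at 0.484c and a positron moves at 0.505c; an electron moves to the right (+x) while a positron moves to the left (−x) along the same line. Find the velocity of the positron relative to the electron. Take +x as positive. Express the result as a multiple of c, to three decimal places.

β_A = 0.484, β_B = -0.505.
Transform to A's frame with the inverse velocity-addition law: u' = (u − v)/(1 − uv/c²), taking u = β_B and v = β_A.
u' = (-0.505 − 0.484) / (1 − (0.484)(-0.505)) = -0.9890/1.2444 = -0.7947.

-0.795c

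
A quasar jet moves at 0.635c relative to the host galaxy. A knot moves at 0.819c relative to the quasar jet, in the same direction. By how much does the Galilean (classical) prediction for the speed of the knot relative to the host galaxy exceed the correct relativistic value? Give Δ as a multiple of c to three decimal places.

Galilean: u_cl = 0.819 + 0.635 = 1.4540.
Relativistic: u_rel = (0.819 + 0.635) / (1 + 0.819·0.635) = 1.4540/1.5201 = 0.9565.
Δ = 1.4540 − 0.9565 = 0.4975.
(The classical prediction exceeds c; the relativistic result does not.)

Δ = 0.497c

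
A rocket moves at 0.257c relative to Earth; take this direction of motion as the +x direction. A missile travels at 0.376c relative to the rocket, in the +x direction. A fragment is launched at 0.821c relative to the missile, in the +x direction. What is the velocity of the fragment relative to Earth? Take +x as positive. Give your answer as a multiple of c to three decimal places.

Apply u = (u' + v)/(1 + u'v/c²) successively, working outward toward Earth.
Start: velocity of the rocket relative to Earth = 0.2570c.
Compose with the missile (u' = 0.376 in the rocket frame): u_1 = (0.376 + 0.257) / (1 + 0.376·0.257) = 0.6330/1.0966 = 0.5772.
Compose with the fragment (u' = 0.821 in the missile frame): u_2 = (0.821 + 0.577) / (1 + 0.821·0.577) = 1.3982/1.4739 = 0.9487.

0.949c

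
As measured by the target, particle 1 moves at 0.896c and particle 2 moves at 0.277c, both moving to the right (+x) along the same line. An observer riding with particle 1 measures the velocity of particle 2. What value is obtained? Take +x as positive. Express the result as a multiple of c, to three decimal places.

-0.823c

β_A = 0.896, β_B = 0.277.
Transform to A's frame with the inverse velocity-addition law: u' = (u − v)/(1 − uv/c²), taking u = β_B and v = β_A.
u' = (0.277 − 0.896) / (1 − (0.896)(0.277)) = -0.6190/0.7518 = -0.8233.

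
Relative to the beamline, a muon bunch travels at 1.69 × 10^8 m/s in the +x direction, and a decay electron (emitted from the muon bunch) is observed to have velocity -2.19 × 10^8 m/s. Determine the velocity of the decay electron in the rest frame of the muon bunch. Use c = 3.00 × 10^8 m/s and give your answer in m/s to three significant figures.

v = 0.563c, u = -0.730c.
Invert the composition law: u' = (u − v)/(1 − uv/c²).
u' = (-0.730 − 0.563) / (1 − (-0.730)(0.563)) = -1.2933/1.4112 = -0.9165.
u' = -0.9165 × 3.00 × 10^8 m/s.

-2.75 × 10^8 m/s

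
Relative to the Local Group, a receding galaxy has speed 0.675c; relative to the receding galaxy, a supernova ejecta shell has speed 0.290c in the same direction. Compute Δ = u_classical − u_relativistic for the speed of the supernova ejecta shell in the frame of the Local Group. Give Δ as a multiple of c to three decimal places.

Galilean: u_cl = 0.290 + 0.675 = 0.9650.
Relativistic: u_rel = (0.290 + 0.675) / (1 + 0.290·0.675) = 0.9650/1.1958 = 0.8070.
Δ = 0.9650 − 0.8070 = 0.1580.

Δ = 0.158c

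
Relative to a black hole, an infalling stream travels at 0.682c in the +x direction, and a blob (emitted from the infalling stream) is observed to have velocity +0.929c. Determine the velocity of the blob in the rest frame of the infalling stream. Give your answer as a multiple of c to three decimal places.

Invert the composition law: u' = (u − v)/(1 − uv/c²).
u' = (0.929 − 0.682) / (1 − (0.929)(0.682)) = 0.2470/0.3664 = 0.6741.

+0.674c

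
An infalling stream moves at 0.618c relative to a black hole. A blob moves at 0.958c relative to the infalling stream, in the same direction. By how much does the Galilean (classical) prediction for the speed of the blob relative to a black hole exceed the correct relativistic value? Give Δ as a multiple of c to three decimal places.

Δ = 0.586c

Galilean: u_cl = 0.958 + 0.618 = 1.5760.
Relativistic: u_rel = (0.958 + 0.618) / (1 + 0.958·0.618) = 1.5760/1.5920 = 0.9899.
Δ = 1.5760 − 0.9899 = 0.5861.
(The classical prediction exceeds c; the relativistic result does not.)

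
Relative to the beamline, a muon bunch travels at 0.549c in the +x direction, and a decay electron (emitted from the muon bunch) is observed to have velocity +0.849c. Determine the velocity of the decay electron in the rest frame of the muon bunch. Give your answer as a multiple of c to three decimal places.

+0.562c

Invert the composition law: u' = (u − v)/(1 − uv/c²).
u' = (0.849 − 0.549) / (1 − (0.849)(0.549)) = 0.3000/0.5339 = 0.5619.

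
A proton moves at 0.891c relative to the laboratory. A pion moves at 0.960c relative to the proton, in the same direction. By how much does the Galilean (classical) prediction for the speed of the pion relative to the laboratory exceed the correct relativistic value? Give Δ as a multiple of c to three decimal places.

Δ = 0.853c

Galilean: u_cl = 0.960 + 0.891 = 1.8510.
Relativistic: u_rel = (0.960 + 0.891) / (1 + 0.960·0.891) = 1.8510/1.8554 = 0.9977.
Δ = 1.8510 − 0.9977 = 0.8533.
(The classical prediction exceeds c; the relativistic result does not.)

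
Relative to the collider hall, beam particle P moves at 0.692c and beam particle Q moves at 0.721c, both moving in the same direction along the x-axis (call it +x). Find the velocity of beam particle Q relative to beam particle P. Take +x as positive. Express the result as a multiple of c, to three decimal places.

+0.058c

β_A = 0.692, β_B = 0.721.
Transform to A's frame with the inverse velocity-addition law: u' = (u − v)/(1 − uv/c²), taking u = β_B and v = β_A.
u' = (0.721 − 0.692) / (1 − (0.692)(0.721)) = 0.0290/0.5011 = 0.0579.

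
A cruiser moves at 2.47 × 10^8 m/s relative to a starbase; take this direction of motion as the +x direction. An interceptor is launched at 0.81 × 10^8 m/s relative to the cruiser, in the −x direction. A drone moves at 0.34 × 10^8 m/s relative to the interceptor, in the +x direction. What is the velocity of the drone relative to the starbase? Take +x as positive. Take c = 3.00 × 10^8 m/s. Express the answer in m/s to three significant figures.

+2.29 × 10^8 m/s

Apply u = (u' + v)/(1 + u'v/c²) successively, working outward toward the starbase.
(Dividing each given speed by c = 3.00 × 10^8 m/s to work in units of c.)
Start: velocity of the cruiser relative to the starbase = 0.8233c.
Compose with the interceptor (u' = -0.270 in the cruiser frame): u_1 = (-0.270 + 0.823) / (1 + (-0.270)·0.823) = 0.5533/0.7777 = 0.7115.
Compose with the drone (u' = 0.113 in the interceptor frame): u_2 = (0.113 + 0.711) / (1 + 0.113·0.711) = 0.8248/1.0806 = 0.7633.
So u = 0.7633 × 3.00 × 10^8 m/s.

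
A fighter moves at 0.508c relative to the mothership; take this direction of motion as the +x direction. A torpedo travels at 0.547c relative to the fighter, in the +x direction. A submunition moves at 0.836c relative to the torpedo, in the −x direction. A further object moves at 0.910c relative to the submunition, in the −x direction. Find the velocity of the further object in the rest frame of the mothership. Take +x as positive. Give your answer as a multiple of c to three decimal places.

Apply u = (u' + v)/(1 + u'v/c²) successively, working outward toward the mothership.
Start: velocity of the fighter relative to the mothership = 0.5080c.
Compose with the torpedo (u' = 0.547 in the fighter frame): u_1 = (0.547 + 0.508) / (1 + 0.547·0.508) = 1.0550/1.2779 = 0.8256.
Compose with the submunition (u' = -0.836 in the torpedo frame): u_2 = (-0.836 + 0.826) / (1 + (-0.836)·0.826) = -0.0104/0.3098 = -0.0336.
Compose with the further object (u' = -0.910 in the submunition frame): u_3 = (-0.910 + (-0.034)) / (1 + (-0.910)·(-0.034)) = -0.9436/1.0306 = -0.9156.

-0.916c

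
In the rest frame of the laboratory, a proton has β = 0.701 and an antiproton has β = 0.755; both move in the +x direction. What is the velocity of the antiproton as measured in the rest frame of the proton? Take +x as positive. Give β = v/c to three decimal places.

β_A = 0.701, β_B = 0.755.
Transform to A's frame with the inverse velocity-addition law: u' = (u − v)/(1 − uv/c²), taking u = β_B and v = β_A.
u' = (0.755 − 0.701) / (1 − (0.701)(0.755)) = 0.0540/0.4707 = 0.1147.

β = +0.115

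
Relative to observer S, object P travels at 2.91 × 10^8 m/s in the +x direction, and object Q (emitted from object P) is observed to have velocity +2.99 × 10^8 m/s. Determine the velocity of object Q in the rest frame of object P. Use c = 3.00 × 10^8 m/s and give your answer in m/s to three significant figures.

+2.41 × 10^8 m/s

v = 0.970c, u = 0.997c.
Invert the composition law: u' = (u − v)/(1 − uv/c²).
u' = (0.997 − 0.970) / (1 − (0.997)(0.970)) = 0.0267/0.0332 = 0.8024.
u' = 0.8024 × 3.00 × 10^8 m/s.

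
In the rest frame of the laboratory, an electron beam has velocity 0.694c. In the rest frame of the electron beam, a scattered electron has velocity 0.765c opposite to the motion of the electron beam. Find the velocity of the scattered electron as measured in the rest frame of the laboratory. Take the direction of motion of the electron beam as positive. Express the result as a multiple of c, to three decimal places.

With v = 0.694 and u' = -0.765 (in units of c),
u = (u' + v)/(1 + u'v/c²):
u = (-0.765 + 0.694) / (1 + (-0.765)·0.694) = -0.0710/0.4691 = -0.1514

-0.151c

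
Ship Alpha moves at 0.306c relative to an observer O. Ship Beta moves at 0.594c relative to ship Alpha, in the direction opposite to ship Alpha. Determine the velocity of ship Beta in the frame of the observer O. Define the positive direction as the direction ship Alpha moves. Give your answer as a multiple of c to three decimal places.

-0.352c

With v = 0.306 and u' = -0.594 (in units of c),
u = (u' + v)/(1 + u'v/c²):
u = (-0.594 + 0.306) / (1 + (-0.594)·0.306) = -0.2880/0.8182 = -0.3520
(Galilean addition would give -0.288c.)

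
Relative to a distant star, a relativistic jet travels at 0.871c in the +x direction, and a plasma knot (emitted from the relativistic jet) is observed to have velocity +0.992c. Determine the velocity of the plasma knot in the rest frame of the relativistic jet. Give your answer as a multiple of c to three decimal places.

Invert the composition law: u' = (u − v)/(1 − uv/c²).
u' = (0.992 − 0.871) / (1 − (0.992)(0.871)) = 0.1210/0.1360 = 0.8899.

+0.890c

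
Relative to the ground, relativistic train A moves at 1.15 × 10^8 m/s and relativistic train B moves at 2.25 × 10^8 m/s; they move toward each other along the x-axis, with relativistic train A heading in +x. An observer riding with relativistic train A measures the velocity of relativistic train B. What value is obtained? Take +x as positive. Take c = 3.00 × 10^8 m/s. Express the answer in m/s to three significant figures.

β_A = 0.383, β_B = -0.750 (dividing each by c = 3.00 × 10^8 m/s).
Transform to A's frame with the inverse velocity-addition law: u' = (u − v)/(1 − uv/c²), taking u = β_B and v = β_A.
u' = (-0.750 − 0.383) / (1 − (0.383)(-0.750)) = -1.1333/1.2875 = -0.8803.
u' = -0.8803 × 3.00 × 10^8 m/s.

-2.64 × 10^8 m/s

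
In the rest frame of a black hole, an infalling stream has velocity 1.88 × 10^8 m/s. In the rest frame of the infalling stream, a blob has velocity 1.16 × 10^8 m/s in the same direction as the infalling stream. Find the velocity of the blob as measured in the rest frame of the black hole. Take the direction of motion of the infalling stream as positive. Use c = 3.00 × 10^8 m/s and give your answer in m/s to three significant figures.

In units of c (dividing by 3.00 × 10^8 m/s): v = 0.627, u' = 0.387.
u = (u' + v)/(1 + u'v/c²):
u = (0.387 + 0.627) / (1 + 0.387·0.627) = 1.0133/1.2423 = 0.8157
Converting back: u = 0.8157 × 3.00 × 10^8 m/s.

2.45 × 10^8 m/s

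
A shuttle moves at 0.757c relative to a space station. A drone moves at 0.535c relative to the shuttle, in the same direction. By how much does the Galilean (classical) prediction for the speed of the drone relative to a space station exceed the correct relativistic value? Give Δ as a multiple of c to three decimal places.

Galilean: u_cl = 0.535 + 0.757 = 1.2920.
Relativistic: u_rel = (0.535 + 0.757) / (1 + 0.535·0.757) = 1.2920/1.4050 = 0.9196.
Δ = 1.2920 − 0.9196 = 0.3724.
(The classical prediction exceeds c; the relativistic result does not.)

Δ = 0.372c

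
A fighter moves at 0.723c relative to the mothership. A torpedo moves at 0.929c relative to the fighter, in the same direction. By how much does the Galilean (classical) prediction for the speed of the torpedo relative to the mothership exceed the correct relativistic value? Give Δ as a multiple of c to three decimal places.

Galilean: u_cl = 0.929 + 0.723 = 1.6520.
Relativistic: u_rel = (0.929 + 0.723) / (1 + 0.929·0.723) = 1.6520/1.6717 = 0.9882.
Δ = 1.6520 − 0.9882 = 0.6638.
(The classical prediction exceeds c; the relativistic result does not.)

Δ = 0.664c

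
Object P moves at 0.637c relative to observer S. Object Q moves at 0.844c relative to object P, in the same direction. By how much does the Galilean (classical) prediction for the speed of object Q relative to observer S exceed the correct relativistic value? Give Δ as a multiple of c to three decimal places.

Galilean: u_cl = 0.844 + 0.637 = 1.4810.
Relativistic: u_rel = (0.844 + 0.637) / (1 + 0.844·0.637) = 1.4810/1.5376 = 0.9632.
Δ = 1.4810 − 0.9632 = 0.5178.
(The classical prediction exceeds c; the relativistic result does not.)

Δ = 0.518c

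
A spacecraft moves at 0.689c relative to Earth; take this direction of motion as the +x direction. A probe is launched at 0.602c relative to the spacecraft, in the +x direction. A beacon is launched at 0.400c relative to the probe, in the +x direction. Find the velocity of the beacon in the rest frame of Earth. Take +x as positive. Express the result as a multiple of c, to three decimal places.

0.962c

Apply u = (u' + v)/(1 + u'v/c²) successively, working outward toward Earth.
Start: velocity of the spacecraft relative to Earth = 0.6890c.
Compose with the probe (u' = 0.602 in the spacecraft frame): u_1 = (0.602 + 0.689) / (1 + 0.602·0.689) = 1.2910/1.4148 = 0.9125.
Compose with the beacon (u' = 0.400 in the probe frame): u_2 = (0.400 + 0.913) / (1 + 0.400·0.913) = 1.3125/1.3650 = 0.9615.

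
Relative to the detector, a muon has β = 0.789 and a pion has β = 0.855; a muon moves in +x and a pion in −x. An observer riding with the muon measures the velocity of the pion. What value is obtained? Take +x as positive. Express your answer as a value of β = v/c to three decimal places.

β_A = 0.789, β_B = -0.855.
Transform to A's frame with the inverse velocity-addition law: u' = (u − v)/(1 − uv/c²), taking u = β_B and v = β_A.
u' = (-0.855 − 0.789) / (1 − (0.789)(-0.855)) = -1.6440/1.6746 = -0.9817.

β = -0.982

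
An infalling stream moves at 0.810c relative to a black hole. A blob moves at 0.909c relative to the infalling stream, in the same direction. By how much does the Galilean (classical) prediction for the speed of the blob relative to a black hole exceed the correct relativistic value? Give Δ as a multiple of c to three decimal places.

Galilean: u_cl = 0.909 + 0.810 = 1.7190.
Relativistic: u_rel = (0.909 + 0.810) / (1 + 0.909·0.810) = 1.7190/1.7363 = 0.9900.
Δ = 1.7190 − 0.9900 = 0.7290.
(The classical prediction exceeds c; the relativistic result does not.)

Δ = 0.729c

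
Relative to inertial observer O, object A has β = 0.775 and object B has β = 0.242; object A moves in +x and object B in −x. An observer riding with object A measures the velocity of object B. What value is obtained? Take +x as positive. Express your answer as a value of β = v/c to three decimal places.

β_A = 0.775, β_B = -0.242.
Transform to A's frame with the inverse velocity-addition law: u' = (u − v)/(1 − uv/c²), taking u = β_B and v = β_A.
u' = (-0.242 − 0.775) / (1 − (0.775)(-0.242)) = -1.0170/1.1876 = -0.8564.

β = -0.856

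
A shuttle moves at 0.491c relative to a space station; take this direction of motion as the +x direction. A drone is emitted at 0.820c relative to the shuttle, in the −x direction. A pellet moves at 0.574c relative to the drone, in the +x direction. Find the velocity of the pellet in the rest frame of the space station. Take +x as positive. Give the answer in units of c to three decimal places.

Apply u = (u' + v)/(1 + u'v/c²) successively, working outward toward the space station.
Start: velocity of the shuttle relative to the space station = 0.4910c.
Compose with the drone (u' = -0.820 in the shuttle frame): u_1 = (-0.820 + 0.491) / (1 + (-0.820)·0.491) = -0.3290/0.5974 = -0.5507.
Compose with the pellet (u' = 0.574 in the drone frame): u_2 = (0.574 + (-0.551)) / (1 + 0.574·(-0.551)) = 0.0233/0.6839 = 0.0340.

+0.034c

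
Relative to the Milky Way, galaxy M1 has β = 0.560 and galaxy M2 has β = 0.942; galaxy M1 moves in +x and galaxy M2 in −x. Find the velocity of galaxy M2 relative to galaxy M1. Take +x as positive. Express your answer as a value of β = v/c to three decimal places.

β_A = 0.560, β_B = -0.942.
Transform to A's frame with the inverse velocity-addition law: u' = (u − v)/(1 − uv/c²), taking u = β_B and v = β_A.
u' = (-0.942 − 0.560) / (1 − (0.560)(-0.942)) = -1.5020/1.5275 = -0.9833.

β = -0.983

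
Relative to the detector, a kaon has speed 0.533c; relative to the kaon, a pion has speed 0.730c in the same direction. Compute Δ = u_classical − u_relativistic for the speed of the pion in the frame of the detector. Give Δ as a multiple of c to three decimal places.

Galilean: u_cl = 0.730 + 0.533 = 1.2630.
Relativistic: u_rel = (0.730 + 0.533) / (1 + 0.730·0.533) = 1.2630/1.3891 = 0.9092.
Δ = 1.2630 − 0.9092 = 0.3538.
(The classical prediction exceeds c; the relativistic result does not.)

Δ = 0.354c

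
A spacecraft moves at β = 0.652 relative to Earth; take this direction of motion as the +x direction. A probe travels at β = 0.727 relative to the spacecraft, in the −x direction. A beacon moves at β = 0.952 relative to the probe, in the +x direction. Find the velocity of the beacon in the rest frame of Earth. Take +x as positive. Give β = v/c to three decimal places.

Apply u = (u' + v)/(1 + u'v/c²) successively, working outward toward Earth.
Start: velocity of the spacecraft relative to Earth = 0.6520c.
Compose with the probe (u' = -0.727 in the spacecraft frame): u_1 = (-0.727 + 0.652) / (1 + (-0.727)·0.652) = -0.0750/0.5260 = -0.1426.
Compose with the beacon (u' = 0.952 in the probe frame): u_2 = (0.952 + (-0.143)) / (1 + 0.952·(-0.143)) = 0.8094/0.8643 = 0.9365.

β = +0.937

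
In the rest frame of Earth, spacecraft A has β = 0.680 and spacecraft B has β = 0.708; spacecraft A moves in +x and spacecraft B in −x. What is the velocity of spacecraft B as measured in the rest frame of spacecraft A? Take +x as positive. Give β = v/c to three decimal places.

β = -0.937

β_A = 0.680, β_B = -0.708.
Transform to A's frame with the inverse velocity-addition law: u' = (u − v)/(1 − uv/c²), taking u = β_B and v = β_A.
u' = (-0.708 − 0.680) / (1 − (0.680)(-0.708)) = -1.3880/1.4814 = -0.9369.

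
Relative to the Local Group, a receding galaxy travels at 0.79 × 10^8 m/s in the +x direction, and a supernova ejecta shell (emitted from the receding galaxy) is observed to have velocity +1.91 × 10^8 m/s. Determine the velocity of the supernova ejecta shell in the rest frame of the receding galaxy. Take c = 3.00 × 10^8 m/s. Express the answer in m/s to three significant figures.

v = 0.263c, u = 0.637c.
Invert the composition law: u' = (u − v)/(1 − uv/c²).
u' = (0.637 − 0.263) / (1 − (0.637)(0.263)) = 0.3733/0.8323 = 0.4485.
u' = 0.4485 × 3.00 × 10^8 m/s.

+1.35 × 10^8 m/s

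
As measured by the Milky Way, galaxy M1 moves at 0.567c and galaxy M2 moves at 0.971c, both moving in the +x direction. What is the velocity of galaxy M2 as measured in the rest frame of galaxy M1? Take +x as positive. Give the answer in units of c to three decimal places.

+0.899c

β_A = 0.567, β_B = 0.971.
Transform to A's frame with the inverse velocity-addition law: u' = (u − v)/(1 − uv/c²), taking u = β_B and v = β_A.
u' = (0.971 − 0.567) / (1 − (0.567)(0.971)) = 0.4040/0.4494 = 0.8989.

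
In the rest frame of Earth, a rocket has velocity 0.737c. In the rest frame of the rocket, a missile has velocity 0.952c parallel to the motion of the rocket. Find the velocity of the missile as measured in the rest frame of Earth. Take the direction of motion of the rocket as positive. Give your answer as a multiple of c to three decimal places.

0.993c

With v = 0.737 and u' = 0.952 (in units of c),
u = (u' + v)/(1 + u'v/c²):
u = (0.952 + 0.737) / (1 + 0.952·0.737) = 1.6890/1.7016 = 0.9926
(Galilean addition would give +1.689c, exceeding c.)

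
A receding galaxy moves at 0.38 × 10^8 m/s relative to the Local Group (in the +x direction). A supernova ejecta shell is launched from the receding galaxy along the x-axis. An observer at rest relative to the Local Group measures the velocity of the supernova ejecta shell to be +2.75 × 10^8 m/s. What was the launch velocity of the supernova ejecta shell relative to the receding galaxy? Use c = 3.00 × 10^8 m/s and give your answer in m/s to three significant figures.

+2.68 × 10^8 m/s

v = 0.127c, u = 0.917c.
Invert the composition law: u' = (u − v)/(1 − uv/c²).
u' = (0.917 − 0.127) / (1 − (0.917)(0.127)) = 0.7900/0.8839 = 0.8938.
u' = 0.8938 × 3.00 × 10^8 m/s.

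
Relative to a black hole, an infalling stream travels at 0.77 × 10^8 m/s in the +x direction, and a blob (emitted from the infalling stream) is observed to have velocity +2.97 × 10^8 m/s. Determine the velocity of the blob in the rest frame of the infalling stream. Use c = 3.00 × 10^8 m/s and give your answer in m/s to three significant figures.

+2.95 × 10^8 m/s

v = 0.257c, u = 0.990c.
Invert the composition law: u' = (u − v)/(1 − uv/c²).
u' = (0.990 − 0.257) / (1 − (0.990)(0.257)) = 0.7333/0.7459 = 0.9832.
u' = 0.9832 × 3.00 × 10^8 m/s.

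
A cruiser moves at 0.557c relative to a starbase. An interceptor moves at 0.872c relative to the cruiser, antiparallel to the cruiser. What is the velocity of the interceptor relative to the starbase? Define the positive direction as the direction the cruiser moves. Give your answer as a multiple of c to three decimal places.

With v = 0.557 and u' = -0.872 (in units of c),
u = (u' + v)/(1 + u'v/c²):
u = (-0.872 + 0.557) / (1 + (-0.872)·0.557) = -0.3150/0.5143 = -0.6125
(Galilean addition would give -0.315c.)

-0.612c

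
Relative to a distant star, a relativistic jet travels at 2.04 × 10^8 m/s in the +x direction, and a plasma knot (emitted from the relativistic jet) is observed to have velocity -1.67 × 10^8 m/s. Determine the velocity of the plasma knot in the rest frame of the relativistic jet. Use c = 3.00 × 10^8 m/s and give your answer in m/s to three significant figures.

v = 0.680c, u = -0.557c.
Invert the composition law: u' = (u − v)/(1 − uv/c²).
u' = (-0.557 − 0.680) / (1 − (-0.557)(0.680)) = -1.2367/1.3785 = -0.8971.
u' = -0.8971 × 3.00 × 10^8 m/s.

-2.69 × 10^8 m/s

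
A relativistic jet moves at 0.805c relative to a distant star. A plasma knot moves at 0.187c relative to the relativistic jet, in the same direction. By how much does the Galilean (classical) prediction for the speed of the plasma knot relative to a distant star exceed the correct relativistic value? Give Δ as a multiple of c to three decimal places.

Δ = 0.130c

Galilean: u_cl = 0.187 + 0.805 = 0.9920.
Relativistic: u_rel = (0.187 + 0.805) / (1 + 0.187·0.805) = 0.9920/1.1505 = 0.8622.
Δ = 0.9920 − 0.8622 = 0.1298.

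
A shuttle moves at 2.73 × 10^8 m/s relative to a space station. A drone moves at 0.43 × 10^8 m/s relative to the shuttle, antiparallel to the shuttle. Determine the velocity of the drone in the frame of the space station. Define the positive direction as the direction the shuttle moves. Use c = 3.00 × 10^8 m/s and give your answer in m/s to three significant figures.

+2.64 × 10^8 m/s

In units of c (dividing by 3.00 × 10^8 m/s): v = 0.910, u' = -0.143.
u = (u' + v)/(1 + u'v/c²):
u = (-0.143 + 0.910) / (1 + (-0.143)·0.910) = 0.7667/0.8696 = 0.8817
Converting back: u = 0.8817 × 3.00 × 10^8 m/s.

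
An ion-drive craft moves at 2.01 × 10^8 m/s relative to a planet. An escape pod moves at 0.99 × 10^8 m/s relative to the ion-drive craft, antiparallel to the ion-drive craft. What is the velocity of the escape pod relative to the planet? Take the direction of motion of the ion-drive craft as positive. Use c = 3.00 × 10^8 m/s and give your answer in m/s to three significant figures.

In units of c (dividing by 3.00 × 10^8 m/s): v = 0.670, u' = -0.330.
u = (u' + v)/(1 + u'v/c²):
u = (-0.330 + 0.670) / (1 + (-0.330)·0.670) = 0.3400/0.7789 = 0.4365
Converting back: u = 0.4365 × 3.00 × 10^8 m/s.

+1.31 × 10^8 m/s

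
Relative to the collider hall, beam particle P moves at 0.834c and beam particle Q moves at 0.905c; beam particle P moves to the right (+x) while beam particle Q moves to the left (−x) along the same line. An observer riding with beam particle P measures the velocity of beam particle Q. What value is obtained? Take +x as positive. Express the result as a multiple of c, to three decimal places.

-0.991c

β_A = 0.834, β_B = -0.905.
Transform to A's frame with the inverse velocity-addition law: u' = (u − v)/(1 − uv/c²), taking u = β_B and v = β_A.
u' = (-0.905 − 0.834) / (1 − (0.834)(-0.905)) = -1.7390/1.7548 = -0.9910.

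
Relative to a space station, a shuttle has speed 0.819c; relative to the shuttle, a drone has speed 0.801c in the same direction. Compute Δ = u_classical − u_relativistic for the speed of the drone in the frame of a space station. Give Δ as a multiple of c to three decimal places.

Galilean: u_cl = 0.801 + 0.819 = 1.6200.
Relativistic: u_rel = (0.801 + 0.819) / (1 + 0.801·0.819) = 1.6200/1.6560 = 0.9782.
Δ = 1.6200 − 0.9782 = 0.6418.
(The classical prediction exceeds c; the relativistic result does not.)

Δ = 0.642c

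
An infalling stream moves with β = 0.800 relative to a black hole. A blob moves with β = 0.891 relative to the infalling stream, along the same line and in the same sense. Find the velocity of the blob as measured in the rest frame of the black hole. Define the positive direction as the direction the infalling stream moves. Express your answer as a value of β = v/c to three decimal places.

β = 0.987

With v = 0.800 and u' = 0.891 (in units of c),
u = (u' + v)/(1 + u'v/c²):
u = (0.891 + 0.800) / (1 + 0.891·0.800) = 1.6910/1.7128 = 0.9873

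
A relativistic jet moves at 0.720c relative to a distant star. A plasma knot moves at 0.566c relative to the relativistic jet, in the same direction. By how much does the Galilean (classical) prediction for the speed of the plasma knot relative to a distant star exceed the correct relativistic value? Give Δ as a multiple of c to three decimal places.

Δ = 0.372c

Galilean: u_cl = 0.566 + 0.720 = 1.2860.
Relativistic: u_rel = (0.566 + 0.720) / (1 + 0.566·0.720) = 1.2860/1.4075 = 0.9137.
Δ = 1.2860 − 0.9137 = 0.3723.
(The classical prediction exceeds c; the relativistic result does not.)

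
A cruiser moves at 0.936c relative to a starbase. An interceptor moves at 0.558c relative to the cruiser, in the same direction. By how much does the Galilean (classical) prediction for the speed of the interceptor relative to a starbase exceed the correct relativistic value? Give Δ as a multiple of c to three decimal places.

Galilean: u_cl = 0.558 + 0.936 = 1.4940.
Relativistic: u_rel = (0.558 + 0.936) / (1 + 0.558·0.936) = 1.4940/1.5223 = 0.9814.
Δ = 1.4940 − 0.9814 = 0.5126.
(The classical prediction exceeds c; the relativistic result does not.)

Δ = 0.513c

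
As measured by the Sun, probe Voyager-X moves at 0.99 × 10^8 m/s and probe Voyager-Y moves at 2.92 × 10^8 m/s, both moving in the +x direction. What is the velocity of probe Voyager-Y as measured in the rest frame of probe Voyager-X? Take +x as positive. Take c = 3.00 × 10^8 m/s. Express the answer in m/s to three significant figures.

β_A = 0.330, β_B = 0.973 (dividing each by c = 3.00 × 10^8 m/s).
Transform to A's frame with the inverse velocity-addition law: u' = (u − v)/(1 − uv/c²), taking u = β_B and v = β_A.
u' = (0.973 − 0.330) / (1 − (0.330)(0.973)) = 0.6433/0.6788 = 0.9478.
u' = 0.9478 × 3.00 × 10^8 m/s.

+2.84 × 10^8 m/s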